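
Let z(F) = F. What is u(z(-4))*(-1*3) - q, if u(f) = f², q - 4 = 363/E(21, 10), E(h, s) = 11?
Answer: -85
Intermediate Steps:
q = 37 (q = 4 + 363/11 = 4 + 363*(1/11) = 4 + 33 = 37)
u(z(-4))*(-1*3) - q = (-4)²*(-1*3) - 1*37 = 16*(-3) - 37 = -48 - 37 = -85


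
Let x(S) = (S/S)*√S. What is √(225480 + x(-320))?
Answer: 2*√(56370 + 2*I*√5) ≈ 474.85 + 0.018836*I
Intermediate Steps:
x(S) = √S (x(S) = 1*√S = √S)
√(225480 + x(-320)) = √(225480 + √(-320)) = √(225480 + 8*I*√5)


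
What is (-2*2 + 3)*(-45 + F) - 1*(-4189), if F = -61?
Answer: 4295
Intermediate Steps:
(-2*2 + 3)*(-45 + F) - 1*(-4189) = (-2*2 + 3)*(-45 - 61) - 1*(-4189) = (-4 + 3)*(-106) + 4189 = -1*(-106) + 4189 = 106 + 4189 = 4295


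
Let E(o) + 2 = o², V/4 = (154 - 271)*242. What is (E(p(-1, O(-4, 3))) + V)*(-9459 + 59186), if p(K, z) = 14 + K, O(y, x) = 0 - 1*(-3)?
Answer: -5623576703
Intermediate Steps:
O(y, x) = 3 (O(y, x) = 0 + 3 = 3)
V = -113256 (V = 4*((154 - 271)*242) = 4*(-117*242) = 4*(-28314) = -113256)
E(o) = -2 + o²
(E(p(-1, O(-4, 3))) + V)*(-9459 + 59186) = ((-2 + (14 - 1)²) - 113256)*(-9459 + 59186) = ((-2 + 13²) - 113256)*49727 = ((-2 + 169) - 113256)*49727 = (167 - 113256)*49727 = -113089*49727 = -5623576703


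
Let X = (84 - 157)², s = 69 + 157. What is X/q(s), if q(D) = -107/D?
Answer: -1204354/107 ≈ -11256.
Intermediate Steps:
s = 226
X = 5329 (X = (-73)² = 5329)
X/q(s) = 5329/((-107/226)) = 5329/((-107*1/226)) = 5329/(-107/226) = 5329*(-226/107) = -1204354/107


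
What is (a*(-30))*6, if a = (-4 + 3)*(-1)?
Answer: -180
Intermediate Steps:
a = 1 (a = -1*(-1) = 1)
(a*(-30))*6 = (1*(-30))*6 = -30*6 = -180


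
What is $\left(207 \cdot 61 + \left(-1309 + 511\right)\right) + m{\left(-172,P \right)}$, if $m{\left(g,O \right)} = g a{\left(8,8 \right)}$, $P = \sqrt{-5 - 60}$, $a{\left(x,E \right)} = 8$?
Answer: $10453$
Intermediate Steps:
$P = i \sqrt{65}$ ($P = \sqrt{-65} = i \sqrt{65} \approx 8.0623 i$)
$m{\left(g,O \right)} = 8 g$ ($m{\left(g,O \right)} = g 8 = 8 g$)
$\left(207 \cdot 61 + \left(-1309 + 511\right)\right) + m{\left(-172,P \right)} = \left(207 \cdot 61 + \left(-1309 + 511\right)\right) + 8 \left(-172\right) = \left(12627 - 798\right) - 1376 = 11829 - 1376 = 10453$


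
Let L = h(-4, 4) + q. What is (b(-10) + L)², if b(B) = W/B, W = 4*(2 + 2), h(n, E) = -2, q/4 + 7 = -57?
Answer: 1684804/25 ≈ 67392.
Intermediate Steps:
q = -256 (q = -28 + 4*(-57) = -28 - 228 = -256)
L = -258 (L = -2 - 256 = -258)
W = 16 (W = 4*4 = 16)
b(B) = 16/B
(b(-10) + L)² = (16/(-10) - 258)² = (16*(-⅒) - 258)² = (-8/5 - 258)² = (-1298/5)² = 1684804/25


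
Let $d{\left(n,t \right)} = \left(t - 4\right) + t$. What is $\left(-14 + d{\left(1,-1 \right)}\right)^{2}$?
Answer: $400$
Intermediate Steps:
$d{\left(n,t \right)} = -4 + 2 t$ ($d{\left(n,t \right)} = \left(-4 + t\right) + t = -4 + 2 t$)
$\left(-14 + d{\left(1,-1 \right)}\right)^{2} = \left(-14 + \left(-4 + 2 \left(-1\right)\right)\right)^{2} = \left(-14 - 6\right)^{2} = \left(-20\right)^{2} = 400$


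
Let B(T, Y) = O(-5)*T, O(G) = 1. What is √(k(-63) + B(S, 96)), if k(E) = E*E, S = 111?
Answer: 4*√255 ≈ 63.875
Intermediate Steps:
B(T, Y) = T (B(T, Y) = 1*T = T)
k(E) = E²
√(k(-63) + B(S, 96)) = √((-63)² + 111) = √(3969 + 111) = √4080 = 4*√255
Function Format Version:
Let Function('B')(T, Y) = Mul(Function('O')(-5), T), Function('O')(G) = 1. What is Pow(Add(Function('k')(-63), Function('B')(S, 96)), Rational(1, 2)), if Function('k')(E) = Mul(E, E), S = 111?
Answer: Mul(4, Pow(255, Rational(1, 2))) ≈ 63.875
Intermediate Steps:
Function('B')(T, Y) = T (Function('B')(T, Y) = Mul(1, T) = T)
Function('k')(E) = Pow(E, 2)
Pow(Add(Function('k')(-63), Function('B')(S, 96)), Rational(1, 2)) = Pow(Add(Pow(-63, 2), 111), Rational(1, 2)) = Pow(Add(3969, 111), Rational(1, 2)) = Pow(4080, Rational(1, 2)) = Mul(4, Pow(255, Rational(1, 2)))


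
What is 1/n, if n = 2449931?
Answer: 1/2449931 ≈ 4.0817e-7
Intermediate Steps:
1/n = 1/2449931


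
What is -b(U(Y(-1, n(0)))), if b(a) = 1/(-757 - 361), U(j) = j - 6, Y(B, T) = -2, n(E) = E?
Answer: 1/1118 ≈ 0.00089445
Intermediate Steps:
U(j) = -6 + j
b(a) = -1/1118 (b(a) = 1/(-1118) = -1/1118)
-b(U(Y(-1, n(0)))) = -1*(-1/1118) = 1/1118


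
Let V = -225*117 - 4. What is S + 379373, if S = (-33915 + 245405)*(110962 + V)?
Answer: 17899412543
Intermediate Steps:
V = -26329 (V = -26325 - 4 = -26329)
S = 17899033170 (S = (-33915 + 245405)*(110962 - 26329) = 211490*84633 = 17899033170)
S + 379373 = 17899033170 + 379373 = 17899412543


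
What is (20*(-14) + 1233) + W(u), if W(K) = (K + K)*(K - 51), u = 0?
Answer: 953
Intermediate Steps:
W(K) = 2*K*(-51 + K) (W(K) = (2*K)*(-51 + K) = 2*K*(-51 + K))
(20*(-14) + 1233) + W(u) = (20*(-14) + 1233) + 2*0*(-51 + 0) = (-280 + 1233) + 2*0*(-51) = 953 + 0 = 953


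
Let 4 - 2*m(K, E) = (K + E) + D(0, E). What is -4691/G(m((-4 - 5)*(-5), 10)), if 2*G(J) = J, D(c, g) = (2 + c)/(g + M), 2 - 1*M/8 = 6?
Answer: 51601/140 ≈ 368.58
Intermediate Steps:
M = -32 (M = 16 - 8*6 = 16 - 48 = -32)
D(c, g) = (2 + c)/(-32 + g) (D(c, g) = (2 + c)/(g - 32) = (2 + c)/(-32 + g))
m(K, E) = 2 - 1/(-32 + E) - E/2 - K/2 (m(K, E) = 2 - ((K + E) + (2 + 0)/(-32 + E))/2 = 2 - ((E + K) + 2/(-32 + E))/2 = 2 - (E + K + 2/(-32 + E))/2 = 2 + (-1/(-32 + E) - E/2 - K/2) = 2 - 1/(-32 + E) - E/2 - K/2)
G(J) = J/2
-4691/G(m((-4 - 5)*(-5), 10)) = -4691*4*(-32 + 10)/(-2 + (-32 + 10)*(4 - 1*10 - (-4 - 5)*(-5))) = -4691*(-88/(-2 - 22*(4 - 10 - (-9)*(-5)))) = -4691*(-88/(-2 - 22*(4 - 10 - 1*45))) = -4691*(-88/(-2 - 22*(4 - 10 - 45))) = -4691*(-88/(-2 - 22*(-51))) = -4691*(-88/(-2 + 1122)) = -4691/(((1/2)*(-1/22)*1120)/2) = -4691/((1/2)*(-280/11)) = -4691/(-140/11) = -4691*(-11/140) = 51601/140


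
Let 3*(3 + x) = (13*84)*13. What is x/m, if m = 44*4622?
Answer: 4729/203368 ≈ 0.023253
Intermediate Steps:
m = 203368
x = 4729 (x = -3 + ((13*84)*13)/3 = -3 + (1092*13)/3 = -3 + (1/3)*14196 = -3 + 4732 = 4729)
x/m = 4729/203368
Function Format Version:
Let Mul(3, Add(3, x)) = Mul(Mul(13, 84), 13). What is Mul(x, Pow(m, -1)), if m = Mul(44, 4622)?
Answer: Rational(4729, 203368) ≈ 0.023253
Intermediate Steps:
m = 203368
x = 4729 (x = Add(-3, Mul(Rational(1, 3), Mul(Mul(13, 84), 13))) = Add(-3, Mul(Rational(1, 3), Mul(1092, 13))) = Add(-3, Mul(Rational(1, 3), 14196)) = Add(-3, 4732) = 4729)
Mul(x, Pow(m, -1)) = Mul(4729, Pow(203368, -1)) = Mul(4729, Rational(1, 203368)) = Rational(4729, 203368)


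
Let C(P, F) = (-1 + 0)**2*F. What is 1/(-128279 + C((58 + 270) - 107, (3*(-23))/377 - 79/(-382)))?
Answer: -144014/18473968481 ≈ -7.7955e-6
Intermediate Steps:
C(P, F) = F (C(P, F) = (-1)**2*F = 1*F = F)
1/(-128279 + C((58 + 270) - 107, (3*(-23))/377 - 79/(-382))) = 1/(-128279 + ((3*(-23))/377 - 79/(-382))) = 1/(-128279 + (-69*1/377 - 79*(-1/382))) = 1/(-128279 + (-69/377 + 79/382)) = 1/(-128279 + 3425/144014) = 1/(-18473968481/144014) = -144014/18473968481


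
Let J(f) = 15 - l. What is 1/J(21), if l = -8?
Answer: 1/23 ≈ 0.043478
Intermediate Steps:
J(f) = 23 (J(f) = 15 - 1*(-8) = 15 + 8 = 23)
1/J(21) = 1/23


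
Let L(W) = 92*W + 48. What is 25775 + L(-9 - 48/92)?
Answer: 24947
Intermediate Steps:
L(W) = 48 + 92*W
25775 + L(-9 - 48/92) = 25775 + (48 + 92*(-9 - 48/92)) = 25775 + (48 + 92*(-9 - 1*12/23)) = 25775 + (48 + 92*(-9 - 12/23)) = 25775 + (48 + 92*(-219/23)) = 25775 + (48 - 876) = 25775 - 828 = 24947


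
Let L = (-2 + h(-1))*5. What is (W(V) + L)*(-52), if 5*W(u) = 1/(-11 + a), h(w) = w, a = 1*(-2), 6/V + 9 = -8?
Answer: 3904/5 ≈ 780.80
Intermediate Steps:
V = -6/17 (V = 6/(-9 - 8) = 6/(-17) = 6*(-1/17) = -6/17 ≈ -0.35294)
a = -2
W(u) = -1/65 (W(u) = 1/(5*(-11 - 2)) = (1/5)/(-13) = (1/5)*(-1/13) = -1/65)
L = -15 (L = (-2 - 1)*5 = -3*5 = -15)
(W(V) + L)*(-52) = (-1/65 - 15)*(-52) = -976/65*(-52) = 3904/5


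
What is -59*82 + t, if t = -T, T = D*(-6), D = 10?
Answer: -4778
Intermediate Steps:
T = -60 (T = 10*(-6) = -60)
t = 60 (t = -1*(-60) = 60)
-59*82 + t = -59*82 + 60 = -4838 + 60 = -4778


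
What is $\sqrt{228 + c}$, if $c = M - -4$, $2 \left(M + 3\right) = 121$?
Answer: $\frac{\sqrt{1158}}{2} \approx 17.015$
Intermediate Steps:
$M = \frac{115}{2}$ ($M = -3 + \frac{1}{2} \cdot 121 = -3 + \frac{121}{2} = \frac{115}{2} \approx 57.5$)
$c = \frac{123}{2}$ ($c = \frac{115}{2} - -4 = \frac{115}{2} + 4 = \frac{123}{2} \approx 61.5$)
$\sqrt{228 + c} = \sqrt{228 + \frac{123}{2}} = \sqrt{\frac{579}{2}} = \frac{\sqrt{1158}}{2}$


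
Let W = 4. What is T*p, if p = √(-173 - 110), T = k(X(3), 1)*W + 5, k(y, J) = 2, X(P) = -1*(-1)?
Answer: 13*I*√283 ≈ 218.69*I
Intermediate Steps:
X(P) = 1
T = 13 (T = 2*4 + 5 = 8 + 5 = 13)
p = I*√283 (p = √(-283) = I*√283 ≈ 16.823*I)
T*p = 13*(I*√283) = 13*I*√283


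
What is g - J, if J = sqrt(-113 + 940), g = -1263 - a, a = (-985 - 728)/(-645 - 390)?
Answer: -436306/345 - sqrt(827) ≈ -1293.4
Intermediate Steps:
a = 571/345 (a = -1713/(-1035) = -1713*(-1/1035) = 571/345 ≈ 1.6551)
g = -436306/345 (g = -1263 - 1*571/345 = -1263 - 571/345 = -436306/345 ≈ -1264.7)
J = sqrt(827) ≈ 28.758
g - J = -436306/345 - sqrt(827)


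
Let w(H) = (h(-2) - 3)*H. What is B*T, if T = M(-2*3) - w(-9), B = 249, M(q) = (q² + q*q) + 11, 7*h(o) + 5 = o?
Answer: 11703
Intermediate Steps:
h(o) = -5/7 + o/7
M(q) = 11 + 2*q² (M(q) = (q² + q²) + 11 = 2*q² + 11 = 11 + 2*q²)
w(H) = -4*H (w(H) = ((-5/7 + (⅐)*(-2)) - 3)*H = ((-5/7 - 2/7) - 3)*H = (-1 - 3)*H = -4*H)
T = 47 (T = (11 + 2*(-2*3)²) - (-4)*(-9) = (11 + 2*(-6)²) - 1*36 = (11 + 2*36) - 36 = (11 + 72) - 36 = 83 - 36 = 47)
B*T = 249*47 = 11703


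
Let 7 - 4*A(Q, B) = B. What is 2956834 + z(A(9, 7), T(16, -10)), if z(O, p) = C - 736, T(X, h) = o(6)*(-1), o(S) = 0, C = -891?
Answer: 2955207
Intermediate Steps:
A(Q, B) = 7/4 - B/4
T(X, h) = 0 (T(X, h) = 0*(-1) = 0)
z(O, p) = -1627 (z(O, p) = -891 - 736 = -1627)
2956834 + z(A(9, 7), T(16, -10)) = 2956834 - 1627 = 2955207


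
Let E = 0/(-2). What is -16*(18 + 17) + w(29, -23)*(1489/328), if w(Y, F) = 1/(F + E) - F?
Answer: -429806/943 ≈ -455.79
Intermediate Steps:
E = 0 (E = 0*(-1/2) = 0)
w(Y, F) = 1/F - F (w(Y, F) = 1/(F + 0) - F = 1/F - F)
-16*(18 + 17) + w(29, -23)*(1489/328) = -16*(18 + 17) + (1/(-23) - 1*(-23))*(1489/328) = -16*35 + (-1/23 + 23)*(1489*(1/328)) = -560 + (528/23)*(1489/328) = -560 + 98274/943 = -429806/943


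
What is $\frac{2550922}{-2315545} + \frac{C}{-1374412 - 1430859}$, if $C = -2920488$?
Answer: $- \frac{393506123902}{6495731237695} \approx -0.060579$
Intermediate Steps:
$\frac{2550922}{-2315545} + \frac{C}{-1374412 - 1430859} = \frac{2550922}{-2315545} - \frac{2920488}{-1374412 - 1430859} = 2550922 \left(- \frac{1}{2315545}\right) - \frac{2920488}{-2805271} = - \frac{2550922}{2315545} - - \frac{2920488}{2805271} = - \frac{2550922}{2315545} + \frac{2920488}{2805271} = - \frac{393506123902}{6495731237695}$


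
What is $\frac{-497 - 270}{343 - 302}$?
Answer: $- \frac{767}{41} \approx -18.707$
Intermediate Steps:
$\frac{-497 - 270}{343 - 302} = \frac{-497 - 270}{41} = \left(-767\right) \frac{1}{41} = - \frac{767}{41}$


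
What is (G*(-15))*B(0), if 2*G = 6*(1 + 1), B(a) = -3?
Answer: 270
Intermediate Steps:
G = 6 (G = (6*(1 + 1))/2 = (6*2)/2 = (½)*12 = 6)
(G*(-15))*B(0) = (6*(-15))*(-3) = -90*(-3) = 270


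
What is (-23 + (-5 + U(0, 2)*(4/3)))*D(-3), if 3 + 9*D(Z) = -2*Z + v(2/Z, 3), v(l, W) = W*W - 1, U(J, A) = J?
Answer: -308/9 ≈ -34.222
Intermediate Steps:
v(l, W) = -1 + W² (v(l, W) = W² - 1 = -1 + W²)
D(Z) = 5/9 - 2*Z/9 (D(Z) = -⅓ + (-2*Z + (-1 + 3²))/9 = -⅓ + (-2*Z + (-1 + 9))/9 = -⅓ + (-2*Z + 8)/9 = -⅓ + (8 - 2*Z)/9 = -⅓ + (8/9 - 2*Z/9) = 5/9 - 2*Z/9)
(-23 + (-5 + U(0, 2)*(4/3)))*D(-3) = (-23 + (-5 + 0*(4/3)))*(5/9 - 2/9*(-3)) = (-23 + (-5 + 0*(4*(⅓))))*(5/9 + ⅔) = (-23 + (-5 + 0*(4/3)))*(11/9) = (-23 + (-5 + 0))*(11/9) = (-23 - 5)*(11/9) = -28*11/9 = -308/9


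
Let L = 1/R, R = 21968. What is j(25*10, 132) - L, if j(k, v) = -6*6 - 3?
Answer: -856753/21968 ≈ -39.000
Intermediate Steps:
j(k, v) = -39 (j(k, v) = -36 - 3 = -39)
L = 1/21968 ≈ 4.5521e-5
j(25*10, 132) - L = -39 - 1*1/21968 = -39 - 1/21968 = -856753/21968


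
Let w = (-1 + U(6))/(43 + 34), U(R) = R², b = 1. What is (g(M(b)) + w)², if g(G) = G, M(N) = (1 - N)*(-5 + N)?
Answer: 25/121 ≈ 0.20661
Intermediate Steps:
w = 5/11 (w = (-1 + 6²)/(43 + 34) = (-1 + 36)/77 = 35*(1/77) = 5/11 ≈ 0.45455)
(g(M(b)) + w)² = ((-5 - 1*1² + 6*1) + 5/11)² = ((-5 - 1*1 + 6) + 5/11)² = ((-5 - 1 + 6) + 5/11)² = (0 + 5/11)² = (5/11)² = 25/121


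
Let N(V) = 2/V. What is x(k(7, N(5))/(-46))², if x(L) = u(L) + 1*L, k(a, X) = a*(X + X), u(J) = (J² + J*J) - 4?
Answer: 2928757924/174900625 ≈ 16.745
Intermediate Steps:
u(J) = -4 + 2*J² (u(J) = (J² + J²) - 4 = 2*J² - 4 = -4 + 2*J²)
k(a, X) = 2*X*a (k(a, X) = a*(2*X) = 2*X*a)
x(L) = -4 + L + 2*L² (x(L) = (-4 + 2*L²) + 1*L = (-4 + 2*L²) + L = -4 + L + 2*L²)
x(k(7, N(5))/(-46))² = (-4 + (2*(2/5)*7)/(-46) + 2*((2*(2/5)*7)/(-46))²)² = (-4 + (2*(2*(⅕))*7)*(-1/46) + 2*((2*(2*(⅕))*7)*(-1/46))²)² = (-4 + (2*(⅖)*7)*(-1/46) + 2*((2*(⅖)*7)*(-1/46))²)² = (-4 + (28/5)*(-1/46) + 2*((28/5)*(-1/46))²)² = (-4 - 14/115 + 2*(-14/115)²)² = (-4 - 14/115 + 2*(196/13225))² = (-4 - 14/115 + 392/13225)² = (-54118/13225)² = 2928757924/174900625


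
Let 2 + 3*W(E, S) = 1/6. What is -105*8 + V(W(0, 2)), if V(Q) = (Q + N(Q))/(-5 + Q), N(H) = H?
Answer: -84818/101 ≈ -839.78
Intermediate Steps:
W(E, S) = -11/18 (W(E, S) = -⅔ + (⅓)/6 = -⅔ + (⅓)*(⅙) = -⅔ + 1/18 = -11/18)
V(Q) = 2*Q/(-5 + Q) (V(Q) = (Q + Q)/(-5 + Q) = (2*Q)/(-5 + Q) = 2*Q/(-5 + Q))
-105*8 + V(W(0, 2)) = -105*8 + 2*(-11/18)/(-5 - 11/18) = -840 + 2*(-11/18)/(-101/18) = -840 + 2*(-11/18)*(-18/101) = -840 + 22/101 = -84818/101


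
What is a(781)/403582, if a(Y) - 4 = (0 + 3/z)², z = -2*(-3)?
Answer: 17/1614328 ≈ 1.0531e-5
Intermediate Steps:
z = 6
a(Y) = 17/4 (a(Y) = 4 + (0 + 3/6)² = 4 + (0 + 3*(⅙))² = 4 + (0 + ½)² = 4 + (½)² = 4 + ¼ = 17/4)
a(781)/403582 = (17/4)/403582 = (17/4)*(1/403582) = 17/1614328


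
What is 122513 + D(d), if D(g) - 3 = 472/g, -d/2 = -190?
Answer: 11639138/95 ≈ 1.2252e+5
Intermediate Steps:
d = 380 (d = -2*(-190) = 380)
D(g) = 3 + 472/g
122513 + D(d) = 122513 + (3 + 472/380) = 122513 + (3 + 472*(1/380)) = 122513 + (3 + 118/95) = 122513 + 403/95 = 11639138/95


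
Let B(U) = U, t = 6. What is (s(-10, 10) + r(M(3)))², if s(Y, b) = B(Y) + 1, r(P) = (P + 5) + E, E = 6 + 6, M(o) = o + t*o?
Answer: 841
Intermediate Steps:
M(o) = 7*o (M(o) = o + 6*o = 7*o)
E = 12
r(P) = 17 + P (r(P) = (P + 5) + 12 = (5 + P) + 12 = 17 + P)
s(Y, b) = 1 + Y (s(Y, b) = Y + 1 = 1 + Y)
(s(-10, 10) + r(M(3)))² = ((1 - 10) + (17 + 7*3))² = (-9 + (17 + 21))² = (-9 + 38)² = 29² = 841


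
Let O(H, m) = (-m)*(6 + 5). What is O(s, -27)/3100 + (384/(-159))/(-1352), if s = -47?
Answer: 2709829/27766700 ≈ 0.097593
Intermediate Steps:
O(H, m) = -11*m (O(H, m) = -m*11 = -11*m)
O(s, -27)/3100 + (384/(-159))/(-1352) = -11*(-27)/3100 + (384/(-159))/(-1352) = 297*(1/3100) + (384*(-1/159))*(-1/1352) = 297/3100 - 128/53*(-1/1352) = 297/3100 + 16/8957 = 2709829/27766700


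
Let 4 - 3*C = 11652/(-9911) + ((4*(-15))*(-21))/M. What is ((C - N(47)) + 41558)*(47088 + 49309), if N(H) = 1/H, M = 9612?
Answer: 31804274932115084/7938711 ≈ 4.0062e+9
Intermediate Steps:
C = 13349147/7938711 (C = 4/3 - (11652/(-9911) + ((4*(-15))*(-21))/9612)/3 = 4/3 - (11652*(-1/9911) - 60*(-21)*(1/9612))/3 = 4/3 - (-11652/9911 + 1260*(1/9612))/3 = 4/3 - (-11652/9911 + 35/267)/3 = 4/3 - 1/3*(-2764199/2646237) = 4/3 + 2764199/7938711 = 13349147/7938711 ≈ 1.6815)
((C - N(47)) + 41558)*(47088 + 49309) = ((13349147/7938711 - 1/47) + 41558)*(47088 + 49309) = ((13349147/7938711 - 1*1/47) + 41558)*96397 = ((13349147/7938711 - 1/47) + 41558)*96397 = (619471198/373119417 + 41558)*96397 = (15506716202884/373119417)*96397 = 31804274932115084/7938711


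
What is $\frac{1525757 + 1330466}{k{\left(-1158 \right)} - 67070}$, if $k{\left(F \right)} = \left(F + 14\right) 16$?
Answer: $- \frac{2856223}{85374} \approx -33.455$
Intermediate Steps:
$k{\left(F \right)} = 224 + 16 F$ ($k{\left(F \right)} = \left(14 + F\right) 16 = 224 + 16 F$)
$\frac{1525757 + 1330466}{k{\left(-1158 \right)} - 67070} = \frac{1525757 + 1330466}{\left(224 + 16 \left(-1158\right)\right) - 67070} = \frac{2856223}{\left(224 - 18528\right) - 67070} = \frac{2856223}{-18304 - 67070} = \frac{2856223}{-85374} = 2856223 \left(- \frac{1}{85374}\right) = - \frac{2856223}{85374}$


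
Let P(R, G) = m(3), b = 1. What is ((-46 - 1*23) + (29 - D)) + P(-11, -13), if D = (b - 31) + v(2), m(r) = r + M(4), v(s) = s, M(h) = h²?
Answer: 7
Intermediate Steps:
m(r) = 16 + r (m(r) = r + 4² = r + 16 = 16 + r)
D = -28 (D = (1 - 31) + 2 = -30 + 2 = -28)
P(R, G) = 19 (P(R, G) = 16 + 3 = 19)
((-46 - 1*23) + (29 - D)) + P(-11, -13) = ((-46 - 1*23) + (29 - 1*(-28))) + 19 = ((-46 - 23) + (29 + 28)) + 19 = (-69 + 57) + 19 = -12 + 19 = 7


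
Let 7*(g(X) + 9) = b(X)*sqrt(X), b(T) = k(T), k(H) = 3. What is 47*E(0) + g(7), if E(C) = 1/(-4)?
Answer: -83/4 + 3*sqrt(7)/7 ≈ -19.616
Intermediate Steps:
b(T) = 3
E(C) = -1/4
g(X) = -9 + 3*sqrt(X)/7 (g(X) = -9 + (3*sqrt(X))/7 = -9 + 3*sqrt(X)/7)
47*E(0) + g(7) = 47*(-1/4) + (-9 + 3*sqrt(7)/7) = -47/4 + (-9 + 3*sqrt(7)/7) = -83/4 + 3*sqrt(7)/7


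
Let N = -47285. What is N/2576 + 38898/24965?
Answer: -154324111/9187120 ≈ -16.798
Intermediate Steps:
N/2576 + 38898/24965 = -47285/2576 + 38898/24965 = -47285*1/2576 + 38898*(1/24965) = -6755/368 + 38898/24965 = -154324111/9187120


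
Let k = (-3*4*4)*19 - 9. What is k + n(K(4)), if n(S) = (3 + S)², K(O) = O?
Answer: -872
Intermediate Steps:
k = -921 (k = -12*4*19 - 9 = -48*19 - 9 = -912 - 9 = -921)
k + n(K(4)) = -921 + (3 + 4)² = -921 + 7² = -921 + 49 = -872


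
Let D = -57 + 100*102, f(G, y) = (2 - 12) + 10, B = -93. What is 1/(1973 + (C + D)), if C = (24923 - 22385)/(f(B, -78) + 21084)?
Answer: 3514/42576047 ≈ 8.2535e-5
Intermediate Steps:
f(G, y) = 0 (f(G, y) = -10 + 10 = 0)
C = 423/3514 (C = (24923 - 22385)/(0 + 21084) = 2538/21084 = 2538*(1/21084) = 423/3514 ≈ 0.12038)
D = 10143 (D = -57 + 10200 = 10143)
1/(1973 + (C + D)) = 1/(1973 + (423/3514 + 10143)) = 1/(1973 + 35642925/3514) = 1/(42576047/3514) = 3514/42576047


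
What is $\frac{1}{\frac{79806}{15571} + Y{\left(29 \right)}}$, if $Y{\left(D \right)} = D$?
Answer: $\frac{15571}{531365} \approx 0.029304$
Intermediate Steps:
$\frac{1}{\frac{79806}{15571} + Y{\left(29 \right)}} = \frac{1}{\frac{79806}{15571} + 29} = \frac{1}{\frac{531365}{15571}} = \frac{15571}{531365}$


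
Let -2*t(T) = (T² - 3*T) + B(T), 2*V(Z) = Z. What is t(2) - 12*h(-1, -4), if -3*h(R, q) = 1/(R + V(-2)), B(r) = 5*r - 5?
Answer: -7/2 ≈ -3.5000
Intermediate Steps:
V(Z) = Z/2
B(r) = -5 + 5*r
h(R, q) = -1/(3*(-1 + R)) (h(R, q) = -1/(3*(R + (½)*(-2))) = -1/(3*(R - 1)) = -1/(3*(-1 + R)))
t(T) = 5/2 - T - T²/2 (t(T) = -((T² - 3*T) + (-5 + 5*T))/2 = -(-5 + T² + 2*T)/2 = 5/2 - T - T²/2)
t(2) - 12*h(-1, -4) = (5/2 - 1*2 - ½*2²) - (-12)/(-3 + 3*(-1)) = (5/2 - 2 - ½*4) - (-12)/(-3 - 3) = (5/2 - 2 - 2) - (-12)/(-6) = -3/2 - (-12)*(-1)/6 = -3/2 - 12*⅙ = -3/2 - 2 = -7/2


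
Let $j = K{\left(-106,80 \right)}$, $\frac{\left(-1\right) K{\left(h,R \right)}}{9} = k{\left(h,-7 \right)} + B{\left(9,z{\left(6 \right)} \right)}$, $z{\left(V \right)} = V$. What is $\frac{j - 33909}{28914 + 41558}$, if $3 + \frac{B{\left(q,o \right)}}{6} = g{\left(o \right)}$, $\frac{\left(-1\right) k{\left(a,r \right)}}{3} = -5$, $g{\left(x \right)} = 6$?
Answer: $- \frac{17103}{35236} \approx -0.48538$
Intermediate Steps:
$k{\left(a,r \right)} = 15$ ($k{\left(a,r \right)} = \left(-3\right) \left(-5\right) = 15$)
$B{\left(q,o \right)} = 18$ ($B{\left(q,o \right)} = -18 + 6 \cdot 6 = -18 + 36 = 18$)
$K{\left(h,R \right)} = -297$ ($K{\left(h,R \right)} = - 9 \left(15 + 18\right) = \left(-9\right) 33 = -297$)
$j = -297$
$\frac{j - 33909}{28914 + 41558} = \frac{-297 - 33909}{28914 + 41558} = - \frac{34206}{70472} = \left(-34206\right) \frac{1}{70472} = - \frac{17103}{35236}$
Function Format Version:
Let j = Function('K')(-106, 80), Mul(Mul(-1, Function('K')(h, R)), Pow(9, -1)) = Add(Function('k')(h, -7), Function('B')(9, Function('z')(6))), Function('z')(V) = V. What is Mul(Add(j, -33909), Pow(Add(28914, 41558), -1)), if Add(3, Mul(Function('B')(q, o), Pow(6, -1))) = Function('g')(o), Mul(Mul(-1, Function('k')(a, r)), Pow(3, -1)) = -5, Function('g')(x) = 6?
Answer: Rational(-17103, 35236) ≈ -0.48538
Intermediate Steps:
Function('k')(a, r) = 15 (Function('k')(a, r) = Mul(-3, -5) = 15)
Function('B')(q, o) = 18 (Function('B')(q, o) = Add(-18, Mul(6, 6)) = Add(-18, 36) = 18)
Function('K')(h, R) = -297 (Function('K')(h, R) = Mul(-9, Add(15, 18)) = Mul(-9, 33) = -297)
j = -297
Mul(Add(j, -33909), Pow(Add(28914, 41558), -1)) = Mul(Add(-297, -33909), Pow(Add(28914, 41558), -1)) = Mul(-34206, Pow(70472, -1)) = Mul(-34206, Rational(1, 70472)) = Rational(-17103, 35236)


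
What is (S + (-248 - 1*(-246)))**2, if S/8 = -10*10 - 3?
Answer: 682276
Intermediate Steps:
S = -824 (S = 8*(-10*10 - 3) = 8*(-100 - 3) = 8*(-103) = -824)
(S + (-248 - 1*(-246)))**2 = (-824 + (-248 - 1*(-246)))**2 = (-824 + (-248 + 246))**2 = (-824 - 2)**2 = (-826)**2 = 682276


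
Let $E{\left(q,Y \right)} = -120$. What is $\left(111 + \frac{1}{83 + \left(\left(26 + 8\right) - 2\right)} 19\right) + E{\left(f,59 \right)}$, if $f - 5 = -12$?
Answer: $- \frac{1016}{115} \approx -8.8348$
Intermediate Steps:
$f = -7$ ($f = 5 - 12 = -7$)
$\left(111 + \frac{1}{83 + \left(\left(26 + 8\right) - 2\right)} 19\right) + E{\left(f,59 \right)} = \left(111 + \frac{1}{83 + \left(\left(26 + 8\right) - 2\right)} 19\right) - 120 = \left(111 + \frac{1}{83 + \left(34 + \left(-6 + 4\right)\right)} 19\right) - 120 = \left(111 + \frac{1}{83 + \left(34 - 2\right)} 19\right) - 120 = \left(111 + \frac{1}{83 + 32} \cdot 19\right) - 120 = \left(111 + \frac{1}{115} \cdot 19\right) - 120 = \left(111 + \frac{19}{115}\right) - 120 = \frac{12784}{115} - 120 = - \frac{1016}{115}$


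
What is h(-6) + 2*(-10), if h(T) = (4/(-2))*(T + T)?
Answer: 4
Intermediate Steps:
h(T) = -4*T (h(T) = (4*(-1/2))*(2*T) = -4*T)
h(-6) + 2*(-10) = -4*(-6) + 2*(-10) = 24 - 20 = 4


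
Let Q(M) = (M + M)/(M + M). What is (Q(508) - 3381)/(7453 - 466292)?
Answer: 3380/458839 ≈ 0.0073664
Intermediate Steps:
Q(M) = 1 (Q(M) = (2*M)/((2*M)) = (2*M)*(1/(2*M)) = 1)
(Q(508) - 3381)/(7453 - 466292) = (1 - 3381)/(7453 - 466292) = -3380/(-458839) = -3380*(-1/458839) = 3380/458839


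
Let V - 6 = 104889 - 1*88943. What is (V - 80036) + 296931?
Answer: 232847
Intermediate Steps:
V = 15952 (V = 6 + (104889 - 1*88943) = 6 + (104889 - 88943) = 6 + 15946 = 15952)
(V - 80036) + 296931 = (15952 - 80036) + 296931 = -64084 + 296931 = 232847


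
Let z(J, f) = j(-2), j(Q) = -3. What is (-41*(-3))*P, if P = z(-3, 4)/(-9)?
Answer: 41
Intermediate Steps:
z(J, f) = -3
P = ⅓ (P = -3/(-9) = -3*(-⅑) = ⅓ ≈ 0.33333)
(-41*(-3))*P = -41*(-3)*(⅓) = 123*(⅓) = 41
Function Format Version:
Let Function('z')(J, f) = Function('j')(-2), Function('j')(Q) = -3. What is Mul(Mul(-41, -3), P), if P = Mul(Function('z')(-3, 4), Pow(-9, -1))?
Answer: 41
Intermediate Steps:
Function('z')(J, f) = -3
P = Rational(1, 3) (P = Mul(-3, Pow(-9, -1)) = Mul(-3, Rational(-1, 9)) = Rational(1, 3) ≈ 0.33333)
Mul(Mul(-41, -3), P) = Mul(Mul(-41, -3), Rational(1, 3)) = Mul(123, Rational(1, 3)) = 41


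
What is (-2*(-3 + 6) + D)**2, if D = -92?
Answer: 9604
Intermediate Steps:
(-2*(-3 + 6) + D)**2 = (-2*(-3 + 6) - 92)**2 = (-2*3 - 92)**2 = (-6 - 92)**2 = (-98)**2 = 9604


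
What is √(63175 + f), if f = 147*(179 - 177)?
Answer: √63469 ≈ 251.93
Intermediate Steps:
f = 294 (f = 147*2 = 294)
√(63175 + f) = √(63175 + 294) = √63469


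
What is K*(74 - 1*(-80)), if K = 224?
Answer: 34496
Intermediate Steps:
K*(74 - 1*(-80)) = 224*(74 - 1*(-80)) = 224*(74 + 80) = 224*154 = 34496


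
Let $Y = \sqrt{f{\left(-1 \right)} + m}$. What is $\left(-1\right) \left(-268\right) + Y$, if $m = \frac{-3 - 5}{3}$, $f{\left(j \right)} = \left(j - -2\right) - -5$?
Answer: $268 + \frac{\sqrt{30}}{3} \approx 269.83$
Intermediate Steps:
$f{\left(j \right)} = 7 + j$ ($f{\left(j \right)} = \left(j + 2\right) + 5 = \left(2 + j\right) + 5 = 7 + j$)
$m = - \frac{8}{3}$ ($m = \frac{1}{3} \left(-8\right) = - \frac{8}{3} \approx -2.6667$)
$Y = \frac{\sqrt{30}}{3}$ ($Y = \sqrt{\left(7 - 1\right) - \frac{8}{3}} = \sqrt{6 - \frac{8}{3}} = \sqrt{\frac{10}{3}} = \frac{\sqrt{30}}{3} \approx 1.8257$)
$\left(-1\right) \left(-268\right) + Y = \left(-1\right) \left(-268\right) + \frac{\sqrt{30}}{3} = 268 + \frac{\sqrt{30}}{3}$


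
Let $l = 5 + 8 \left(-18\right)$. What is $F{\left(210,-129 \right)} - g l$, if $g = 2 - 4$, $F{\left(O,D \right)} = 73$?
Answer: $-205$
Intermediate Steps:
$g = -2$ ($g = 2 - 4 = -2$)
$l = -139$ ($l = 5 - 144 = -139$)
$F{\left(210,-129 \right)} - g l = 73 - \left(-2\right) \left(-139\right) = 73 - 278 = -205$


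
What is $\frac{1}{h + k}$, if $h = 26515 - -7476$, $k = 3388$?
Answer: $\frac{1}{37379} \approx 2.6753 \cdot 10^{-5}$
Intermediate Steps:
$h = 33991$ ($h = 26515 + 7476 = 33991$)
$\frac{1}{h + k} = \frac{1}{33991 + 3388} = \frac{1}{37379}$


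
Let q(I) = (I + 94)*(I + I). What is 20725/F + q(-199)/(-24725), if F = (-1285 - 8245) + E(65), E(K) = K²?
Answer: -29364863/5246645 ≈ -5.5969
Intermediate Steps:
F = -5305 (F = (-1285 - 8245) + 65² = -9530 + 4225 = -5305)
q(I) = 2*I*(94 + I) (q(I) = (94 + I)*(2*I) = 2*I*(94 + I))
20725/F + q(-199)/(-24725) = 20725/(-5305) + (2*(-199)*(94 - 199))/(-24725) = 20725*(-1/5305) + (2*(-199)*(-105))*(-1/24725) = -4145/1061 + 41790*(-1/24725) = -4145/1061 - 8358/4945 = -29364863/5246645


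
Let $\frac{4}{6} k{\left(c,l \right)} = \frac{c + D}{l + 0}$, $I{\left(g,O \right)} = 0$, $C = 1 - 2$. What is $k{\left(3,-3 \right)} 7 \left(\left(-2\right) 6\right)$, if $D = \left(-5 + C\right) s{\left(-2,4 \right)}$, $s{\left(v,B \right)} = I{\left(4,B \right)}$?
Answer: $126$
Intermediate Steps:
$C = -1$
$s{\left(v,B \right)} = 0$
$D = 0$ ($D = \left(-5 - 1\right) 0 = \left(-6\right) 0 = 0$)
$k{\left(c,l \right)} = \frac{3 c}{2 l}$ ($k{\left(c,l \right)} = \frac{3 \frac{c + 0}{l + 0}}{2} = \frac{3 \frac{c}{l}}{2} = \frac{3 c}{2 l}$)
$k{\left(3,-3 \right)} 7 \left(\left(-2\right) 6\right) = \frac{3}{2} \cdot 3 \frac{1}{-3} \cdot 7 \left(\left(-2\right) 6\right) = \frac{3}{2} \cdot 3 \left(- \frac{1}{3}\right) 7 \left(-12\right) = \left(- \frac{3}{2}\right) 7 \left(-12\right) = \left(- \frac{21}{2}\right) \left(-12\right) = 126$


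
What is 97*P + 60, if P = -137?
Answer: -13229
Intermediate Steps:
97*P + 60 = 97*(-137) + 60 = -13289 + 60 = -13229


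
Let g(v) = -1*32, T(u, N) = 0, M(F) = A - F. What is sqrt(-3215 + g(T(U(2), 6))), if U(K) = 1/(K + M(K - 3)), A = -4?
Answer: I*sqrt(3247) ≈ 56.982*I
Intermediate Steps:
M(F) = -4 - F
U(K) = -1 (U(K) = 1/(K + (-4 - (K - 3))) = 1/(K + (-4 - (-3 + K))) = 1/(K + (-4 + (3 - K))) = 1/(K + (-1 - K)) = 1/(-1) = -1)
g(v) = -32
sqrt(-3215 + g(T(U(2), 6))) = sqrt(-3215 - 32) = sqrt(-3247) = I*sqrt(3247)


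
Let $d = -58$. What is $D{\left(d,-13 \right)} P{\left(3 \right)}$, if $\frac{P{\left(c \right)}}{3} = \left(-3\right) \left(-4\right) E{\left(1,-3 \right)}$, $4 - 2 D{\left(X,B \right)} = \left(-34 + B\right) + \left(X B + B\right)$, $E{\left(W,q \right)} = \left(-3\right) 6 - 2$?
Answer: $248400$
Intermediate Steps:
$E{\left(W,q \right)} = -20$ ($E{\left(W,q \right)} = -18 - 2 = -20$)
$D{\left(X,B \right)} = 19 - B - \frac{B X}{2}$ ($D{\left(X,B \right)} = 2 - \frac{\left(-34 + B\right) + \left(X B + B\right)}{2} = 2 - \frac{\left(-34 + B\right) + \left(B X + B\right)}{2} = 2 - \frac{\left(-34 + B\right) + \left(B + B X\right)}{2} = 2 - \frac{-34 + 2 B + B X}{2} = 2 - \left(-17 + B + \frac{B X}{2}\right) = 19 - B - \frac{B X}{2}$)
$P{\left(c \right)} = -720$ ($P{\left(c \right)} = 3 \left(-3\right) \left(-4\right) \left(-20\right) = 3 \cdot 12 \left(-20\right) = 3 \left(-240\right) = -720$)
$D{\left(d,-13 \right)} P{\left(3 \right)} = \left(19 - -13 - \left(- \frac{13}{2}\right) \left(-58\right)\right) \left(-720\right) = \left(19 + 13 - 377\right) \left(-720\right) = \left(-345\right) \left(-720\right) = 248400$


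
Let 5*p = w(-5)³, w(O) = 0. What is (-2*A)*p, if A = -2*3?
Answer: 0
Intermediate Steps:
A = -6
p = 0 (p = (⅕)*0³ = (⅕)*0 = 0)
(-2*A)*p = -2*(-6)*0 = 12*0 = 0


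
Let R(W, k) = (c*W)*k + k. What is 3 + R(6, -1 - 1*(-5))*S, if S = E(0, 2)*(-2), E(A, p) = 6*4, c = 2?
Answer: -2493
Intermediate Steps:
E(A, p) = 24
R(W, k) = k + 2*W*k (R(W, k) = (2*W)*k + k = 2*W*k + k = k + 2*W*k)
S = -48 (S = 24*(-2) = -48)
3 + R(6, -1 - 1*(-5))*S = 3 + ((-1 - 1*(-5))*(1 + 2*6))*(-48) = 3 + ((-1 + 5)*(1 + 12))*(-48) = 3 + (4*13)*(-48) = 3 + 52*(-48) = 3 - 2496 = -2493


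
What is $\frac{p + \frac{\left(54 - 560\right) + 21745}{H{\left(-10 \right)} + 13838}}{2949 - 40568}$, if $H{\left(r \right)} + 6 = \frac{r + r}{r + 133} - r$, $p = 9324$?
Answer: $- \frac{15877151301}{64048077974} \approx -0.24789$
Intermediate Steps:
$H{\left(r \right)} = -6 - r + \frac{2 r}{133 + r}$ ($H{\left(r \right)} = -6 - \left(r - \frac{r + r}{r + 133}\right) = -6 - \left(r - \frac{2 r}{133 + r}\right) = -6 - r + \frac{2 r}{133 + r}$)
$\frac{p + \frac{\left(54 - 560\right) + 21745}{H{\left(-10 \right)} + 13838}}{2949 - 40568} = \frac{9324 + \frac{\left(54 - 560\right) + 21745}{\frac{-798 - \left(-10\right)^{2} - -1370}{133 - 10} + 13838}}{2949 - 40568} = \frac{9324 + \frac{\left(54 - 560\right) + 21745}{\frac{-798 - 100 + 1370}{123} + 13838}}{-37619} = \left(9324 + \frac{-506 + 21745}{\frac{-798 - 100 + 1370}{123} + 13838}\right) \left(- \frac{1}{37619}\right) = \left(9324 + \frac{21239}{\frac{1}{123} \cdot 472 + 13838}\right) \left(- \frac{1}{37619}\right) = \left(9324 + \frac{21239}{\frac{472}{123} + 13838}\right) \left(- \frac{1}{37619}\right) = \left(9324 + \frac{21239}{\frac{1702546}{123}}\right) \left(- \frac{1}{37619}\right) = \left(9324 + 21239 \cdot \frac{123}{1702546}\right) \left(- \frac{1}{37619}\right) = \left(9324 + \frac{2612397}{1702546}\right) \left(- \frac{1}{37619}\right) = \frac{15877151301}{1702546} \left(- \frac{1}{37619}\right) = - \frac{15877151301}{64048077974}$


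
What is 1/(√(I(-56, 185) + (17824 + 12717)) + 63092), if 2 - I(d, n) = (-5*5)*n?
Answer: 15773/995141324 - √2198/995141324 ≈ 1.5803e-5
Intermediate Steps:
I(d, n) = 2 + 25*n (I(d, n) = 2 - (-5*5)*n = 2 - (-25)*n = 2 + 25*n)
1/(√(I(-56, 185) + (17824 + 12717)) + 63092) = 1/(√((2 + 25*185) + (17824 + 12717)) + 63092) = 1/(√((2 + 4625) + 30541) + 63092) = 1/(√(4627 + 30541) + 63092) = 1/(√35168 + 63092) = 1/(4*√2198 + 63092) = 1/(63092 + 4*√2198)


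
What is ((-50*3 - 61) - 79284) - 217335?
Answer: -296830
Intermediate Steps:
((-50*3 - 61) - 79284) - 217335 = ((-150 - 61) - 79284) - 217335 = (-211 - 79284) - 217335 = -79495 - 217335 = -296830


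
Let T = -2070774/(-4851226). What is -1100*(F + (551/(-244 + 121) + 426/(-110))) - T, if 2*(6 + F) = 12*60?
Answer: -113436635984161/298350399 ≈ -3.8021e+5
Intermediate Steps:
T = 1035387/2425613 (T = -2070774*(-1/4851226) = 1035387/2425613 ≈ 0.42686)
F = 354 (F = -6 + (12*60)/2 = -6 + (1/2)*720 = -6 + 360 = 354)
-1100*(F + (551/(-244 + 121) + 426/(-110))) - T = -1100*(354 + (551/(-244 + 121) + 426/(-110))) - 1*1035387/2425613 = -1100*(354 + (551/(-123) + 426*(-1/110))) - 1035387/2425613 = -1100*(354 + (551*(-1/123) - 213/55)) - 1035387/2425613 = -1100*(354 + (-551/123 - 213/55)) - 1035387/2425613 = -1100*(354 - 56504/6765) - 1035387/2425613 = -1100*2338306/6765 - 1035387/2425613 = -46766120/123 - 1035387/2425613 = -113436635984161/298350399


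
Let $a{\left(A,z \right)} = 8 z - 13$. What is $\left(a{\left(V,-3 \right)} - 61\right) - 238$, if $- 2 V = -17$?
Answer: $-336$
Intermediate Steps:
$V = \frac{17}{2}$ ($V = \left(- \frac{1}{2}\right) \left(-17\right) = \frac{17}{2} \approx 8.5$)
$a{\left(A,z \right)} = -13 + 8 z$
$\left(a{\left(V,-3 \right)} - 61\right) - 238 = \left(\left(-13 + 8 \left(-3\right)\right) - 61\right) - 238 = \left(\left(-13 - 24\right) - 61\right) - 238 = \left(-37 - 61\right) - 238 = -98 - 238 = -336$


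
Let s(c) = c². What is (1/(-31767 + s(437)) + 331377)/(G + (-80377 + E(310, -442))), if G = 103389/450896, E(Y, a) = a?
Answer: -2378741578926488/580145786297287 ≈ -4.1003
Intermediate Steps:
G = 103389/450896 (G = 103389*(1/450896) = 103389/450896 ≈ 0.22930)
(1/(-31767 + s(437)) + 331377)/(G + (-80377 + E(310, -442))) = (1/(-31767 + 437²) + 331377)/(103389/450896 + (-80377 - 442)) = (1/(-31767 + 190969) + 331377)/(103389/450896 - 80819) = (1/159202 + 331377)/(-36440860435/450896) = (1/159202 + 331377)*(-450896/36440860435) = (52755881155/159202)*(-450896/36440860435) = -2378741578926488/580145786297287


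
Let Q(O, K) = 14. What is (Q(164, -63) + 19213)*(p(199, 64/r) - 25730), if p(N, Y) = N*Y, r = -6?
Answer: -535523222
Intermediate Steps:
(Q(164, -63) + 19213)*(p(199, 64/r) - 25730) = (14 + 19213)*(199*(64/(-6)) - 25730) = 19227*(199*(64*(-⅙)) - 25730) = 19227*(199*(-32/3) - 25730) = 19227*(-6368/3 - 25730) = 19227*(-83558/3) = -535523222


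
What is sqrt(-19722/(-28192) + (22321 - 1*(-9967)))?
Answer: sqrt(400979669429)/3524 ≈ 179.69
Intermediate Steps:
sqrt(-19722/(-28192) + (22321 - 1*(-9967))) = sqrt(-19722*(-1/28192) + (22321 + 9967)) = sqrt(9861/14096 + 32288) = sqrt(455141509/14096) = sqrt(400979669429)/3524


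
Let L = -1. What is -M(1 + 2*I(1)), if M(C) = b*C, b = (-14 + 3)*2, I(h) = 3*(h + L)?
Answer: 22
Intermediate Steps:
I(h) = -3 + 3*h (I(h) = 3*(h - 1) = 3*(-1 + h) = -3 + 3*h)
b = -22 (b = -11*2 = -22)
M(C) = -22*C
-M(1 + 2*I(1)) = -(-22)*(1 + 2*(-3 + 3*1)) = -(-22)*(1 + 2*(-3 + 3)) = -(-22)*(1 + 2*0) = -(-22)*(1 + 0) = -(-22) = -1*(-22) = 22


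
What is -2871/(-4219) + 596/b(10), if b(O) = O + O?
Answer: 642986/21095 ≈ 30.480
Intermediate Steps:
b(O) = 2*O
-2871/(-4219) + 596/b(10) = -2871/(-4219) + 596/((2*10)) = -2871*(-1/4219) + 596/20 = 2871/4219 + 596*(1/20) = 2871/4219 + 149/5 = 642986/21095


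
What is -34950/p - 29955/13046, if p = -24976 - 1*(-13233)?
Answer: 104196135/153199178 ≈ 0.68013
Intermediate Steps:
p = -11743 (p = -24976 + 13233 = -11743)
-34950/p - 29955/13046 = -34950/(-11743) - 29955/13046 = -34950*(-1/11743) - 29955*1/13046 = 34950/11743 - 29955/13046 = 104196135/153199178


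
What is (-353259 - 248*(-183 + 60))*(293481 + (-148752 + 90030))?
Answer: -75769641045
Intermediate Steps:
(-353259 - 248*(-183 + 60))*(293481 + (-148752 + 90030)) = (-353259 - 248*(-123))*(293481 - 58722) = (-353259 + 30504)*234759 = -322755*234759 = -75769641045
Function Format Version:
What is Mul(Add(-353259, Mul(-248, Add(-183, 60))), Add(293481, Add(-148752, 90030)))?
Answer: -75769641045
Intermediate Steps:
Mul(Add(-353259, Mul(-248, Add(-183, 60))), Add(293481, Add(-148752, 90030))) = Mul(Add(-353259, Mul(-248, -123)), Add(293481, -58722)) = Mul(Add(-353259, 30504), 234759) = Mul(-322755, 234759) = -75769641045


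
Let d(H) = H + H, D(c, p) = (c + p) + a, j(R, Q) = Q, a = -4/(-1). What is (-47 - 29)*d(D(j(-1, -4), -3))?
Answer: 456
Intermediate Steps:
a = 4 (a = -4*(-1) = 4)
D(c, p) = 4 + c + p (D(c, p) = (c + p) + 4 = 4 + c + p)
d(H) = 2*H
(-47 - 29)*d(D(j(-1, -4), -3)) = (-47 - 29)*(2*(4 - 4 - 3)) = -152*(-3) = -76*(-6) = 456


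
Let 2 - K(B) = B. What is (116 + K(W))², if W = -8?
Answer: 15876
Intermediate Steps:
K(B) = 2 - B
(116 + K(W))² = (116 + (2 - 1*(-8)))² = (116 + (2 + 8))² = (116 + 10)² = 126² = 15876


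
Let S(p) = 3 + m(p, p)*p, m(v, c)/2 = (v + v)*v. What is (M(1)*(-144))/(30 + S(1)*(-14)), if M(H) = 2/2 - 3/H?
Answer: -72/17 ≈ -4.2353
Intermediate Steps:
m(v, c) = 4*v² (m(v, c) = 2*((v + v)*v) = 2*((2*v)*v) = 2*(2*v²) = 4*v²)
S(p) = 3 + 4*p³ (S(p) = 3 + (4*p²)*p = 3 + 4*p³)
M(H) = 1 - 3/H (M(H) = 2*(½) - 3/H = 1 - 3/H)
(M(1)*(-144))/(30 + S(1)*(-14)) = (((-3 + 1)/1)*(-144))/(30 + (3 + 4*1³)*(-14)) = ((1*(-2))*(-144))/(30 + (3 + 4*1)*(-14)) = (-2*(-144))/(30 + (3 + 4)*(-14)) = 288/(30 + 7*(-14)) = 288/(30 - 98) = 288/(-68) = 288*(-1/68) = -72/17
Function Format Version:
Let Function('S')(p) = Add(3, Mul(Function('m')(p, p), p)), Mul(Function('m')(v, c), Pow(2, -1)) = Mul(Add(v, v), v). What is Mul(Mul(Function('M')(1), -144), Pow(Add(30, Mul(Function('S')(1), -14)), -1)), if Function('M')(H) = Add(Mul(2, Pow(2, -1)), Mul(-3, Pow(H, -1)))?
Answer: Rational(-72, 17) ≈ -4.2353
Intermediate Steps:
Function('m')(v, c) = Mul(4, Pow(v, 2)) (Function('m')(v, c) = Mul(2, Mul(Add(v, v), v)) = Mul(2, Mul(Mul(2, v), v)) = Mul(2, Mul(2, Pow(v, 2))) = Mul(4, Pow(v, 2)))
Function('S')(p) = Add(3, Mul(4, Pow(p, 3))) (Function('S')(p) = Add(3, Mul(Mul(4, Pow(p, 2)), p)) = Add(3, Mul(4, Pow(p, 3))))
Function('M')(H) = Add(1, Mul(-3, Pow(H, -1))) (Function('M')(H) = Add(Mul(2, Rational(1, 2)), Mul(-3, Pow(H, -1))) = Add(1, Mul(-3, Pow(H, -1))))
Mul(Mul(Function('M')(1), -144), Pow(Add(30, Mul(Function('S')(1), -14)), -1)) = Mul(Mul(Mul(Pow(1, -1), Add(-3, 1)), -144), Pow(Add(30, Mul(Add(3, Mul(4, Pow(1, 3))), -14)), -1)) = Mul(Mul(Mul(1, -2), -144), Pow(Add(30, Mul(Add(3, Mul(4, 1)), -14)), -1)) = Mul(Mul(-2, -144), Pow(Add(30, Mul(Add(3, 4), -14)), -1)) = Mul(288, Pow(Add(30, Mul(7, -14)), -1)) = Mul(288, Pow(Add(30, -98), -1)) = Mul(288, Pow(-68, -1)) = Mul(288, Rational(-1, 68)) = Rational(-72, 17)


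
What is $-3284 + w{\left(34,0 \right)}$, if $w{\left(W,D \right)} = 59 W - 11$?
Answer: $-1289$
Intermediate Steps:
$w{\left(W,D \right)} = -11 + 59 W$
$-3284 + w{\left(34,0 \right)} = -3284 + \left(-11 + 59 \cdot 34\right) = -3284 + \left(-11 + 2006\right) = -3284 + 1995 = -1289$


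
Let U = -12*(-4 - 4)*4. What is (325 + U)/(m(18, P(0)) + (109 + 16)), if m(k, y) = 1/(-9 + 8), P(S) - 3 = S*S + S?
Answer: 709/124 ≈ 5.7177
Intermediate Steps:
P(S) = 3 + S + S**2 (P(S) = 3 + (S*S + S) = 3 + (S**2 + S) = 3 + (S + S**2) = 3 + S + S**2)
m(k, y) = -1 (m(k, y) = 1/(-1) = -1)
U = 384 (U = -(-96)*4 = -12*(-32) = 384)
(325 + U)/(m(18, P(0)) + (109 + 16)) = (325 + 384)/(-1 + (109 + 16)) = 709/(-1 + 125) = 709/124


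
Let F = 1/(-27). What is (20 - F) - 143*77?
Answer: -296756/27 ≈ -10991.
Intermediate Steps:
F = -1/27 ≈ -0.037037
(20 - F) - 143*77 = (20 - 1*(-1/27)) - 143*77 = (20 + 1/27) - 11011 = 541/27 - 11011 = -296756/27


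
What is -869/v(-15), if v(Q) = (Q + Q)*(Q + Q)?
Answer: -869/900 ≈ -0.96556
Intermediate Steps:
v(Q) = 4*Q² (v(Q) = (2*Q)*(2*Q) = 4*Q²)
-869/v(-15) = -869/(4*(-15)²) = -869/(4*225) = -869/900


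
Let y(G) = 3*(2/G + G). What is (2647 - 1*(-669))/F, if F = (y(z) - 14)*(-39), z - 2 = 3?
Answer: -16580/429 ≈ -38.648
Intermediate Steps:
z = 5 (z = 2 + 3 = 5)
y(G) = 3*G + 6/G (y(G) = 3*(G + 2/G) = 3*G + 6/G)
F = -429/5 (F = ((3*5 + 6/5) - 14)*(-39) = ((15 + 6*(⅕)) - 14)*(-39) = ((15 + 6/5) - 14)*(-39) = (81/5 - 14)*(-39) = (11/5)*(-39) = -429/5 ≈ -85.800)
(2647 - 1*(-669))/F = (2647 - 1*(-669))/(-429/5) = (2647 + 669)*(-5/429) = 3316*(-5/429) = -16580/429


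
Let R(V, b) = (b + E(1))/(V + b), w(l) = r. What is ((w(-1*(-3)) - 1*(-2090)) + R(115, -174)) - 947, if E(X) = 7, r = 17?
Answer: 68607/59 ≈ 1162.8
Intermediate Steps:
w(l) = 17
R(V, b) = (7 + b)/(V + b) (R(V, b) = (b + 7)/(V + b) = (7 + b)/(V + b))
((w(-1*(-3)) - 1*(-2090)) + R(115, -174)) - 947 = ((17 - 1*(-2090)) + (7 - 174)/(115 - 174)) - 947 = ((17 + 2090) - 167/(-59)) - 947 = (2107 - 1/59*(-167)) - 947 = (2107 + 167/59) - 947 = 124480/59 - 947 = 68607/59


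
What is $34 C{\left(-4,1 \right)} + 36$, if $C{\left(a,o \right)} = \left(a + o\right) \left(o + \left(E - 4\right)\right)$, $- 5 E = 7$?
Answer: $\frac{2424}{5} \approx 484.8$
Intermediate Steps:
$E = - \frac{7}{5}$ ($E = \left(- \frac{1}{5}\right) 7 = - \frac{7}{5} \approx -1.4$)
$C{\left(a,o \right)} = \left(- \frac{27}{5} + o\right) \left(a + o\right)$ ($C{\left(a,o \right)} = \left(a + o\right) \left(o - \frac{27}{5}\right) = \left(a + o\right) \left(- \frac{27}{5} + o\right) = \left(- \frac{27}{5} + o\right) \left(a + o\right)$)
$34 C{\left(-4,1 \right)} + 36 = 34 \left(1^{2} - - \frac{108}{5} - \frac{27}{5} - 4\right) + 36 = 34 \left(1 + \frac{108}{5} - \frac{27}{5} - 4\right) + 36 = 34 \cdot \frac{66}{5} + 36 = \frac{2244}{5} + 36 = \frac{2424}{5}$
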